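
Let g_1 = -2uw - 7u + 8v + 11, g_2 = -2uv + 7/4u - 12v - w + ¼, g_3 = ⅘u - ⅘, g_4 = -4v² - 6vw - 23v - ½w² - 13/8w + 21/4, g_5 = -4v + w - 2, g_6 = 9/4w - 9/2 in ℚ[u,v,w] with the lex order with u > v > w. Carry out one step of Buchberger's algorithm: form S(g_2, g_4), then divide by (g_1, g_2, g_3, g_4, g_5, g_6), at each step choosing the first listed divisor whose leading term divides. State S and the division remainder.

S(g_2, g_4) = -3/2uvw - 53/8uv - ⅛uw² - 13/32uw + 21/16u + 6v² + ½vw - ⅛v; remainder on division = 0.

lcm(LM(g_2), LM(g_4)) = uv².
S = (lcm/LT(g_2))·g_2 − (lcm/LT(g_4))·g_4 = -3/2uvw - 53/8uv - ⅛uw² - 13/32uw + 21/16u + 6v² + ½vw - ⅛v.
Reduce S modulo (g_1, g_2, g_3, g_4, g_5, g_6) in that order:
  leading term uvw: subtract (¾v)·g_1 from -3/2uvw - 53/8uv - ⅛uw² - 13/32uw + 21/16u + 6v² + ½vw - ⅛v → -11/8uv - ⅛uw² - 13/32uw + 21/16u + ½vw - 67/8v
  leading term uv: subtract (11/16)·g_2 from -11/8uv - ⅛uw² - 13/32uw + 21/16u + ½vw - 67/8v → -⅛uw² - 13/32uw + 7/64u + ½vw - ⅛v + 11/16w - 11/64
  leading term uw²: subtract (1/16w)·g_1 from -⅛uw² - 13/32uw + 7/64u + ½vw - ⅛v + 11/16w - 11/64 → 1/32uw + 7/64u - ⅛v - 11/64
  leading term uw: subtract (-1/64)·g_1 from 1/32uw + 7/64u - ⅛v - 11/64 → 0
The remainder is 0, so this S-polynomial contributes no new basis element.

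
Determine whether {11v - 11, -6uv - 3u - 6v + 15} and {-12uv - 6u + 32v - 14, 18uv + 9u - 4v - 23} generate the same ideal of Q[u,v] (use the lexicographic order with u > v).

Yes, the ideals are equal.

Two ideals are equal iff their reduced Gröbner bases coincide (the reduced basis is unique for a fixed ordering).
Buchberger on the first generating set:
f_1 = 11v - 11, LT = v.
f_2 = -6uv - 3u - 6v + 15, LT = uv.

S(f_1,f_2): lcm = uv. S = -\tfrac{3}{2}u - v + \tfrac{5}{2}.
  leading term u: no divisor's leading term divides it; move -\tfrac{3}{2}u to the remainder.
  leading term v: subtract (-\tfrac{1}{11})·f_1 from -v + \tfrac{5}{2} → \tfrac{3}{2}
  leading term 1: no divisor's leading term divides it; move \tfrac{3}{2} to the remainder.
  remainder -\tfrac{3}{2}u + \tfrac{3}{2} ≠ 0; add g_3 = -\tfrac{3}{2}u + \tfrac{3}{2} to the basis.

The other S-polynomials (S(f_1,g_3), S(f_2,g_3)) all reduce to 0 modulo the current basis, so we have a Gröbner basis.
Inter-reduce: drop elements whose leading term is divisible by another's, tail-reduce, and make monic.
Reduced Gröbner basis: {u - 1, v - 1}.

Buchberger on the second generating set:
h_1 = -12uv - 6u + 32v - 14, LT = uv.
h_2 = 18uv + 9u - 4v - 23, LT = uv.

S(h_1,h_2): lcm = uv. S = -\tfrac{22}{9}v + \tfrac{22}{9}.
  leading term v: no divisor's leading term divides it; move -\tfrac{22}{9}v to the remainder.
  leading term 1: no divisor's leading term divides it; move \tfrac{22}{9} to the remainder.
  remainder -\tfrac{22}{9}v + \tfrac{22}{9} ≠ 0; add k_3 = -\tfrac{22}{9}v + \tfrac{22}{9} to the basis.

S(h_1,k_3): lcm = uv. S = \tfrac{3}{2}u - \tfrac{8}{3}v + \tfrac{7}{6}.
  leading term u: no divisor's leading term divides it; move \tfrac{3}{2}u to the remainder.
  leading term v: subtract (\tfrac{12}{11})·k_3 from -\tfrac{8}{3}v + \tfrac{7}{6} → -\tfrac{3}{2}
  leading term 1: no divisor's leading term divides it; move -\tfrac{3}{2} to the remainder.
  remainder \tfrac{3}{2}u - \tfrac{3}{2} ≠ 0; add k_4 = \tfrac{3}{2}u - \tfrac{3}{2} to the basis.

The other S-polynomials (S(h_2,k_3), S(h_1,k_4), S(h_2,k_4), S(k_3,k_4)) all reduce to 0 modulo the current basis, so we have a Gröbner basis.
Inter-reduce: drop elements whose leading term is divisible by another's, tail-reduce, and make monic.
Reduced Gröbner basis: {u - 1, v - 1}.

The two bases agree; hence the ideals are identical.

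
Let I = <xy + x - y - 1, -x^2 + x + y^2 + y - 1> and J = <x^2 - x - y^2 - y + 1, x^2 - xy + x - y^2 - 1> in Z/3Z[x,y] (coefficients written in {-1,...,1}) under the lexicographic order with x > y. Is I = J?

For a fixed monomial order, each ideal has a unique reduced Gröbner basis; comparing bases decides equality.
Buchberger on the first generating set:
f_1 = xy + x - y - 1, LT = xy.
f_2 = -x^2 + x + y^2 + y - 1, LT = x^2.

S(f_1,f_2): lcm = x^2y. S = x^2 - x + y^3 + y^2 - y.
  leading term x^2: subtract (-1)·f_2 from x^2 - x + y^3 + y^2 - y → y^3 - y^2 - 1
  leading term y^3: no divisor's leading term divides it; move y^3 to the remainder.
  leading term y^2: no divisor's leading term divides it; move -y^2 to the remainder.
  leading term 1: no divisor's leading term divides it; move -1 to the remainder.
  remainder y^3 - y^2 - 1 ≠ 0; add g_3 = y^3 - y^2 - 1 to the basis.

The other S-polynomials (S(f_1,g_3), S(f_2,g_3)) all reduce to 0 modulo the current basis, so we have a Gröbner basis.
Inter-reduce: drop elements whose leading term is divisible by another's, tail-reduce, and make monic.
Reduced Gröbner basis: {x^2 - x - y^2 - y + 1, xy + x - y - 1, y^3 - y^2 - 1}.

Buchberger on the second generating set:
h_1 = x^2 - x - y^2 - y + 1, LT = x^2.
h_2 = x^2 - xy + x - y^2 - 1, LT = x^2.

S(h_1,h_2): lcm = x^2. S = xy + x - y - 1.
  leading term xy: no divisor's leading term divides it; move xy to the remainder.
  leading term x: no divisor's leading term divides it; move x to the remainder.
  leading term y: no divisor's leading term divides it; move -y to the remainder.
  leading term 1: no divisor's leading term divides it; move -1 to the remainder.
  remainder xy + x - y - 1 ≠ 0; add k_3 = xy + x - y - 1 to the basis.

S(h_1,k_3): lcm = x^2y. S = -x^2 + x - y^3 - y^2 + y.
  leading term x^2: subtract (-1)·h_1 from -x^2 + x - y^3 - y^2 + y → -y^3 + y^2 + 1
  leading term y^3: no divisor's leading term divides it; move -y^3 to the remainder.
  leading term y^2: no divisor's leading term divides it; move y^2 to the remainder.
  leading term 1: no divisor's leading term divides it; move 1 to the remainder.
  remainder -y^3 + y^2 + 1 ≠ 0; add k_4 = -y^3 + y^2 + 1 to the basis.

The other S-polynomials (S(h_2,k_3), S(h_1,k_4), S(h_2,k_4), S(k_3,k_4)) all reduce to 0 modulo the current basis, so we have a Gröbner basis.
Inter-reduce: drop elements whose leading term is divisible by another's, tail-reduce, and make monic.
Reduced Gröbner basis: {x^2 - x - y^2 - y + 1, xy + x - y - 1, y^3 - y^2 - 1}.

The two bases agree; hence the ideals are identical.

Yes, the ideals are equal.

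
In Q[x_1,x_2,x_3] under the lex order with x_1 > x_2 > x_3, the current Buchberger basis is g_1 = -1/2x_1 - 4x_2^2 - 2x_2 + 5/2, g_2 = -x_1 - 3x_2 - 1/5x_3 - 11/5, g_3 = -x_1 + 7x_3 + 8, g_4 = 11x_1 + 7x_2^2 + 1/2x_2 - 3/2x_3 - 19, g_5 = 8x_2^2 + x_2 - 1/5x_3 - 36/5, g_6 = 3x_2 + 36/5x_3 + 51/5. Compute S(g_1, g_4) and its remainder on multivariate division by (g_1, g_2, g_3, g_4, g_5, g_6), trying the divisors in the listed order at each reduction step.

S(g_1, g_4) = 81/11x_2^2 + 87/22x_2 + 3/22x_3 - 36/11; remainder on division = -3063/440x_3 - 3063/440.

lcm(LM(g_1), LM(g_4)) = x_1.
S = (lcm/LT(g_1))·g_1 − (lcm/LT(g_4))·g_4 = 81/11x_2^2 + 87/22x_2 + 3/22x_3 - 36/11.
Reduce S modulo (g_1, g_2, g_3, g_4, g_5, g_6) in that order:
  leading term x_2^2: subtract (81/88)·g_5 from 81/11x_2^2 + 87/22x_2 + 3/22x_3 - 36/11 → 267/88x_2 + 141/440x_3 + 369/110
  leading term x_2: subtract (89/88)·g_6 from 267/88x_2 + 141/440x_3 + 369/110 → -3063/440x_3 - 3063/440
  leading term x_3: no divisor's leading term divides it; move -3063/440x_3 to the remainder.
  leading term 1: no divisor's leading term divides it; move -3063/440 to the remainder.
The remainder -3063/440x_3 - 3063/440 is nonzero, so it would be added as the next basis element.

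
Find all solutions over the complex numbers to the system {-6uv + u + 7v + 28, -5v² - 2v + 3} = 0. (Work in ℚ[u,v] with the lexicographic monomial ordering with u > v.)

{(-3, -1), (161/13, 3/5)}

Compute a lex Gröbner basis by Buchberger's algorithm.
f_1 = -6uv + u + 7v + 28, LT = uv.
f_2 = -5v² - 2v + 3, LT = v².

S(f_1,f_2): lcm = uv². S = -17/30uv + ⅗u - 7/6v² - 14/3v.
  reduce S modulo (f_1, f_2):
  remainder 91/180u - 175/36v - 301/90 ≠ 0; add h_3 = 91/180u - 175/36v - 301/90 to the basis.

The other S-polynomials (S(f_1,h_3), S(f_2,h_3)) all reduce to 0 modulo the current basis, so we have a Gröbner basis.
Inter-reduce: drop elements whose leading term is divisible by another's, tail-reduce, and make monic.
Reduced Gröbner basis: {u - 125/13v - 86/13, v² + ⅖v - ⅗}.

Since the basis is lex-ordered, v² + ⅖v - ⅗ is univariate in v. Its roots are {-1, 3/5}. Back-substituting each root into the other basis elements fixes the other coordinates.
  v = -1: the earlier basis element becomes u + 3 = 0, giving u = -3 — point (-3, -1).
  v = 3/5: the earlier basis element becomes u - 161/13 = 0, giving u = 161/13 — point (161/13, 3/5).
Zero-dimensionality of the ideal guarantees finitely many solutions over ℂ.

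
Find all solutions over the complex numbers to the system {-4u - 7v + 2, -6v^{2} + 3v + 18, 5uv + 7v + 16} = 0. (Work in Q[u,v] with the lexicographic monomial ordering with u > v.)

{(-3, 2)}

Compute a lex Gröbner basis by Buchberger's algorithm.
f_1 = -4u - 7v + 2, LT = u.
f_2 = -6v^{2} + 3v + 18, LT = v^{2}.
f_3 = 5uv + 7v + 16, LT = uv.

S(f_1,f_2): leading monomials are coprime, so the S-polynomial reduces to 0 (Buchberger's first criterion).
S(f_1,f_3): lcm = uv. S = \tfrac{7}{4}v^{2} - \tfrac{19}{10}v - \tfrac{16}{5}.
  leading term v^{2}: subtract (-\tfrac{7}{24})·f_2 from \tfrac{7}{4}v^{2} - \tfrac{19}{10}v - \tfrac{16}{5} → -\tfrac{41}{40}v + \tfrac{41}{20}
  leading term v: no divisor's leading term divides it; move -\tfrac{41}{40}v to the remainder.
  leading term 1: no divisor's leading term divides it; move \tfrac{41}{20} to the remainder.
  remainder -\tfrac{41}{40}v + \tfrac{41}{20} ≠ 0; add h_4 = -\tfrac{41}{40}v + \tfrac{41}{20} to the basis.

S(f_2,f_3): lcm = uv^{2}. S = -\tfrac{1}{2}uv - 3u - \tfrac{7}{5}v^{2} - \tfrac{16}{5}v.
  leading term uv: subtract (\tfrac{1}{8}v)·f_1 from -\tfrac{1}{2}uv - 3u - \tfrac{7}{5}v^{2} - \tfrac{16}{5}v → -3u - \tfrac{21}{40}v^{2} - \tfrac{69}{20}v
  leading term u: subtract (\tfrac{3}{4})·f_1 from -3u - \tfrac{21}{40}v^{2} - \tfrac{69}{20}v → -\tfrac{21}{40}v^{2} + \tfrac{9}{5}v - \tfrac{3}{2}
  leading term v^{2}: subtract (\tfrac{7}{80})·f_2 from -\tfrac{21}{40}v^{2} + \tfrac{9}{5}v - \tfrac{3}{2} → \tfrac{123}{80}v - \tfrac{123}{40}
  leading term v: subtract (-\tfrac{3}{2})·h_4 from \tfrac{123}{80}v - \tfrac{123}{40} → 0
  remainder 0.

S(f_1,h_4): leading monomials are coprime, so the S-polynomial reduces to 0 (Buchberger's first criterion).
S(f_2,h_4): lcm = v^{2}. S = \tfrac{3}{2}v - 3.
  leading term v: subtract (-\tfrac{60}{41})·h_4 from \tfrac{3}{2}v - 3 → 0
  remainder 0.

S(f_3,h_4): lcm = uv. S = 2u + \tfrac{7}{5}v + \tfrac{16}{5}.
  leading term u: subtract (-\tfrac{1}{2})·f_1 from 2u + \tfrac{7}{5}v + \tfrac{16}{5} → -\tfrac{21}{10}v + \tfrac{21}{5}
  leading term v: subtract (\tfrac{84}{41})·h_4 from -\tfrac{21}{10}v + \tfrac{21}{5} → 0
  remainder 0.

Every S-polynomial of the final basis reduces to 0, so we have a Gröbner basis.
Inter-reduce: drop elements whose leading term is divisible by another's, tail-reduce, and make monic.
Reduced Gröbner basis: {u + 3, v - 2}.

The lex basis is triangular: the last element involves only v. Solving v - 2 = 0 gives v ∈ {2}; substituting each value into the earlier elements determines the remaining variables.
  v = 2: the earlier basis element becomes u + 3 = 0, giving u = -3 — point (-3, 2).
Check: every point annihilates each of the original generators.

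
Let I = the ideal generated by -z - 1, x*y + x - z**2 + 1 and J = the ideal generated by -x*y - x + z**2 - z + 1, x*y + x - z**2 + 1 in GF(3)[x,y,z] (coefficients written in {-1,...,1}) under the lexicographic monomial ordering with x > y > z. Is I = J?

Equality of ideals is decidable: compute both reduced Gröbner bases (unique for the ordering) and check whether they agree.
Buchberger on the first generating set:
f_1 = -z - 1, LT = z.
f_2 = x*y + x - z**2 + 1, LT = x*y.

The S-polynomials (S(f_1,f_2)) all reduce to 0 modulo the current basis, so we have a Gröbner basis.
Inter-reduce: drop elements whose leading term is divisible by another's, tail-reduce, and make monic.
Reduced Gröbner basis: {x*y + x, z + 1}.

Buchberger on the second generating set:
h_1 = -x*y - x + z**2 - z + 1, LT = x*y.
h_2 = x*y + x - z**2 + 1, LT = x*y.

S(h_1,h_2): lcm = x*y. S = z + 1.
  leading term z: no divisor's leading term divides it; move z to the remainder.
  leading term 1: no divisor's leading term divides it; move 1 to the remainder.
  remainder z + 1 ≠ 0; add k_3 = z + 1 to the basis.

The other S-polynomials (S(h_1,k_3), S(h_2,k_3)) all reduce to 0 modulo the current basis, so we have a Gröbner basis.
Inter-reduce: drop elements whose leading term is divisible by another's, tail-reduce, and make monic.
Reduced Gröbner basis: {x*y + x, z + 1}.

Same reduced basis, so the two generating sets span the same ideal.

Yes, the ideals are equal.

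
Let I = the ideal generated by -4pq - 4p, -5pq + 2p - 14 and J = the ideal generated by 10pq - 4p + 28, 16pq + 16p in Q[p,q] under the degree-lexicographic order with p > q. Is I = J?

For a fixed monomial order, each ideal has a unique reduced Gröbner basis; comparing bases decides equality.
Buchberger on the first generating set:
f_1 = -4pq - 4p, LT = pq.
f_2 = -5pq + 2p - 14, LT = pq.

S(f_1,f_2): lcm = pq. S = \tfrac{7}{5}p - \tfrac{14}{5}.
  leading term p: no divisor's leading term divides it; move \tfrac{7}{5}p to the remainder.
  leading term 1: no divisor's leading term divides it; move -\tfrac{14}{5} to the remainder.
  remainder \tfrac{7}{5}p - \tfrac{14}{5} ≠ 0; add g_3 = \tfrac{7}{5}p - \tfrac{14}{5} to the basis.

S(f_1,g_3): lcm = pq. S = p + 2q.
  leading term p: subtract (\tfrac{5}{7})·g_3 from p + 2q → 2q + 2
  leading term q: no divisor's leading term divides it; move 2q to the remainder.
  leading term 1: no divisor's leading term divides it; move 2 to the remainder.
  remainder 2q + 2 ≠ 0; add g_4 = 2q + 2 to the basis.

The other S-polynomials (S(f_2,g_3), S(f_1,g_4), S(f_2,g_4), S(g_3,g_4)) all reduce to 0 modulo the current basis, so we have a Gröbner basis.
Inter-reduce: drop elements whose leading term is divisible by another's, tail-reduce, and make monic.
Reduced Gröbner basis: {p - 2, q + 1}.

Buchberger on the second generating set:
h_1 = 10pq - 4p + 28, LT = pq.
h_2 = 16pq + 16p, LT = pq.

S(h_1,h_2): lcm = pq. S = -\tfrac{7}{5}p + \tfrac{14}{5}.
  leading term p: no divisor's leading term divides it; move -\tfrac{7}{5}p to the remainder.
  leading term 1: no divisor's leading term divides it; move \tfrac{14}{5} to the remainder.
  remainder -\tfrac{7}{5}p + \tfrac{14}{5} ≠ 0; add k_3 = -\tfrac{7}{5}p + \tfrac{14}{5} to the basis.

S(h_1,k_3): lcm = pq. S = -\tfrac{2}{5}p + 2q + \tfrac{14}{5}.
  leading term p: subtract (\tfrac{2}{7})·k_3 from -\tfrac{2}{5}p + 2q + \tfrac{14}{5} → 2q + 2
  leading term q: no divisor's leading term divides it; move 2q to the remainder.
  leading term 1: no divisor's leading term divides it; move 2 to the remainder.
  remainder 2q + 2 ≠ 0; add k_4 = 2q + 2 to the basis.

The other S-polynomials (S(h_2,k_3), S(h_1,k_4), S(h_2,k_4), S(k_3,k_4)) all reduce to 0 modulo the current basis, so we have a Gröbner basis.
Inter-reduce: drop elements whose leading term is divisible by another's, tail-reduce, and make monic.
Reduced Gröbner basis: {p - 2, q + 1}.

These coincide, so the ideals are equal.

Yes, the ideals are equal.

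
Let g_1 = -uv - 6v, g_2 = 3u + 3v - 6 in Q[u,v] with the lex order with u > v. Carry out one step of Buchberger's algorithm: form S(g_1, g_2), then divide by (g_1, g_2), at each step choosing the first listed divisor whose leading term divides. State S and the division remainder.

S(g_1, g_2) = -v^2 + 8v; remainder on division = -v^2 + 8v.

lcm(LM(g_1), LM(g_2)) = uv.
S = (lcm/LT(g_1))·g_1 − (lcm/LT(g_2))·g_2 = -v^2 + 8v.
Reduce S modulo (g_1, g_2) in that order:
  leading term v^2: no divisor's leading term divides it; move -v^2 to the remainder.
  leading term v: no divisor's leading term divides it; move 8v to the remainder.
The remainder -v^2 + 8v is nonzero, so it would be added as the next basis element.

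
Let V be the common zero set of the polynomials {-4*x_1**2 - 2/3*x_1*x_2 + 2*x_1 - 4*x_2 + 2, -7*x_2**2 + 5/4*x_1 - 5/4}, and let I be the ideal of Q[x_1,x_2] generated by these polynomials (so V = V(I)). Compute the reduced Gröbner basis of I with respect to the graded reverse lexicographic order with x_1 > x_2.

G = {x_1**2 + 1/6*x_1*x_2 - 1/2*x_1 + x_2 - 1/2, x_2**2 - 5/28*x_1 + 5/28}

f_1 = -4*x_1**2 - 2/3*x_1*x_2 + 2*x_1 - 4*x_2 + 2, LT = x_1**2.
f_2 = -7*x_2**2 + 5/4*x_1 - 5/4, LT = x_2**2.

The S-polynomials (S(f_1,f_2)) all reduce to 0 modulo the current basis, so we have a Gröbner basis.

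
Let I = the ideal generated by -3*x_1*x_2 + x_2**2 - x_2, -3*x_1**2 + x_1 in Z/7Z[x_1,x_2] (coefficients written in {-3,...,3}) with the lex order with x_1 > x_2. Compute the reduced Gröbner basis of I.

G = {x_1**2 + 2*x_1, x_1*x_2 + 2*x_2**2 - 2*x_2, x_2**3 - 3*x_2**2 + 2*x_2}

f_1 = -3*x_1*x_2 + x_2**2 - x_2, LT = x_1*x_2.
f_2 = -3*x_1**2 + x_1, LT = x_1**2.

S(f_1,f_2): lcm = x_1**2*x_2. S = 2*x_1*x_2**2 + 3*x_1*x_2.
  reduce S modulo (f_1, f_2):
  remainder 3*x_2**3 - 2*x_2**2 - x_2 ≠ 0; add g_3 = 3*x_2**3 - 2*x_2**2 - x_2 to the basis.

The other S-polynomials (S(f_1,g_3), S(f_2,g_3)) all reduce to 0 modulo the current basis, so we have a Gröbner basis.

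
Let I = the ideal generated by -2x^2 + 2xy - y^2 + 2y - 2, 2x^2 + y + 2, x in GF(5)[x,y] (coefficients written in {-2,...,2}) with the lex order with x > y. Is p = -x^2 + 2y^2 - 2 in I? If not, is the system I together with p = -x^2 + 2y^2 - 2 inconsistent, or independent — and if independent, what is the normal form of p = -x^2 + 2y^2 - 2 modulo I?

Adjoining -x^2 + 2y^2 - 2 makes the ideal the whole ring: the system is inconsistent.

First compute the reduced Gröbner basis of I by Buchberger's algorithm.
f_1 = -2x^2 + 2xy - y^2 + 2y - 2, LT = x^2.
f_2 = 2x^2 + y + 2, LT = x^2.
f_3 = x, LT = x.

S(f_1,f_2): lcm = x^2. S = -xy - 2y^2 + y.
  reduce S modulo (f_1, f_2, f_3):
  remainder -2y^2 + y ≠ 0; add h_4 = -2y^2 + y to the basis.

S(f_1,f_3): lcm = x^2. S = -xy - 2y^2 - y + 1.
  reduce S modulo (f_1, f_2, f_3, h_4):
  remainder -2y + 1 ≠ 0; add h_5 = -2y + 1 to the basis.

The other S-polynomials (S(f_2,f_3), S(f_1,h_4), S(f_2,h_4), S(f_3,h_4), S(f_1,h_5), S(f_2,h_5), S(f_3,h_5), S(h_4,h_5)) all reduce to 0 modulo the current basis, so we have a Gröbner basis.
Inter-reduce: drop elements whose leading term is divisible by another's, tail-reduce, and make monic.
Reduced Gröbner basis: {x, y + 2}.
Label its elements g_1 = x, g_2 = y + 2.

Reduce p = -x^2 + 2y^2 - 2 modulo G:
  leading term x^2: subtract (-x)·g_1 from -x^2 + 2y^2 - 2 → 2y^2 - 2
  leading term y^2: subtract (2y)·g_2 from 2y^2 - 2 → y - 2
  leading term y: subtract (1)·g_2 from y - 2 → 1
  leading term 1: no divisor's leading term divides it; move 1 to the remainder.
  normal form = 1.
The normal form is nonzero, so p ∉ I. Since p minus its normal form lies in I, I + (p) = I + (r) where r = 1; decide whether this ideal is the whole ring.
Here r = 1 is a nonzero constant, hence a unit: 1 ∈ I + (p), the Gröbner basis of I + (p) is {1}, and the enlarged system has no common solution — adjoining p is inconsistent.

The remainder on division by a Gröbner basis is unique — it is the normal form.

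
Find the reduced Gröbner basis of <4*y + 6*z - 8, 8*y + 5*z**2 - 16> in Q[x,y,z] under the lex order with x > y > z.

G = {y + 3/2*z - 2, z**2 - 12/5*z}

f_1 = 4*y + 6*z - 8, LT = y.
f_2 = 8*y + 5*z**2 - 16, LT = y.

S(f_1,f_2): lcm = y. S = -5/8*z**2 + 3/2*z.
  leading term z**2: no divisor's leading term divides it; move -5/8*z**2 to the remainder.
  leading term z: no divisor's leading term divides it; move 3/2*z to the remainder.
  remainder -5/8*z**2 + 3/2*z ≠ 0; add g_3 = -5/8*z**2 + 3/2*z to the basis.

The other S-polynomials (S(f_1,g_3), S(f_2,g_3)) all reduce to 0 modulo the current basis, so we have a Gröbner basis.
Inter-reduce: drop elements whose leading term is divisible by another's, tail-reduce, and make monic.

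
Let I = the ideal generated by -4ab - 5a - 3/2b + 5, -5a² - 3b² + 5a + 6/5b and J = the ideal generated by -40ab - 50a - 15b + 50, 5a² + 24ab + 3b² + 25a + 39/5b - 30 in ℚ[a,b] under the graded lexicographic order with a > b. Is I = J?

Since reduced Gröbner bases are canonical representatives of ideals under a given ordering, it suffices to compute and compare them.
Buchberger on the first generating set:
f_1 = -4ab - 5a - 3/2b + 5, LT = ab.
f_2 = -5a² - 3b² + 5a + 6/5b, LT = a².

S(f_1,f_2): lcm = a²b. S = -⅗b³ + 5/4a² + 11/8ab + 6/25b² - 5/4a.
  leading term b³: no divisor's leading term divides it; move -⅗b³ to the remainder.
  leading term a²: subtract (-¼)·f_2 from 5/4a² + 11/8ab + 6/25b² - 5/4a → 11/8ab - 51/100b² + 3/10b
  leading term ab: subtract (-11/32)·f_1 from 11/8ab - 51/100b² + 3/10b → -51/100b² - 55/32a - 69/320b + 55/32
  leading term b²: no divisor's leading term divides it; move -51/100b² to the remainder.
  leading term a: no divisor's leading term divides it; move -55/32a to the remainder.
  leading term b: no divisor's leading term divides it; move -69/320b to the remainder.
  leading term 1: no divisor's leading term divides it; move 55/32 to the remainder.
  remainder -⅗b³ - 51/100b² - 55/32a - 69/320b + 55/32 ≠ 0; add g_3 = -⅗b³ - 51/100b² - 55/32a - 69/320b + 55/32 to the basis.

The other S-polynomials (S(f_1,g_3), S(f_2,g_3)) all reduce to 0 modulo the current basis, so we have a Gröbner basis.
Inter-reduce: drop elements whose leading term is divisible by another's, tail-reduce, and make monic.
Reduced Gröbner basis: {b³ + 17/20b² + 275/96a + 23/64b - 275/96, a² + ⅗b² - a - 6/25b, ab + 5/4a + ⅜b - 5/4}.

Buchberger on the second generating set:
h_1 = -40ab - 50a - 15b + 50, LT = ab.
h_2 = 5a² + 24ab + 3b² + 25a + 39/5b - 30, LT = a².

S(h_1,h_2): lcm = a²b. S = -24/5ab² - ⅗b³ + 5/4a² - 37/8ab - 39/25b² - 5/4a + 6b.
  leading term ab²: subtract (3/25b)·h_1 from -24/5ab² - ⅗b³ + 5/4a² - 37/8ab - 39/25b² - 5/4a + 6b → -⅗b³ + 5/4a² + 11/8ab + 6/25b² - 5/4a
  leading term b³: no divisor's leading term divides it; move -⅗b³ to the remainder.
  leading term a²: subtract (¼)·h_2 from 5/4a² + 11/8ab + 6/25b² - 5/4a → -37/8ab - 51/100b² - 15/2a - 39/20b + 15/2
  leading term ab: subtract (37/320)·h_1 from -37/8ab - 51/100b² - 15/2a - 39/20b + 15/2 → -51/100b² - 55/32a - 69/320b + 55/32
  leading term b²: no divisor's leading term divides it; move -51/100b² to the remainder.
  leading term a: no divisor's leading term divides it; move -55/32a to the remainder.
  leading term b: no divisor's leading term divides it; move -69/320b to the remainder.
  leading term 1: no divisor's leading term divides it; move 55/32 to the remainder.
  remainder -⅗b³ - 51/100b² - 55/32a - 69/320b + 55/32 ≠ 0; add k_3 = -⅗b³ - 51/100b² - 55/32a - 69/320b + 55/32 to the basis.

The other S-polynomials (S(h_1,k_3), S(h_2,k_3)) all reduce to 0 modulo the current basis, so we have a Gröbner basis.
Inter-reduce: drop elements whose leading term is divisible by another's, tail-reduce, and make monic.
Reduced Gröbner basis: {b³ + 17/20b² + 275/96a + 23/64b - 275/96, a² + ⅗b² - a - 6/25b, ab + 5/4a + ⅜b - 5/4}.

The two bases agree; hence the ideals are identical.

Yes, the ideals are equal.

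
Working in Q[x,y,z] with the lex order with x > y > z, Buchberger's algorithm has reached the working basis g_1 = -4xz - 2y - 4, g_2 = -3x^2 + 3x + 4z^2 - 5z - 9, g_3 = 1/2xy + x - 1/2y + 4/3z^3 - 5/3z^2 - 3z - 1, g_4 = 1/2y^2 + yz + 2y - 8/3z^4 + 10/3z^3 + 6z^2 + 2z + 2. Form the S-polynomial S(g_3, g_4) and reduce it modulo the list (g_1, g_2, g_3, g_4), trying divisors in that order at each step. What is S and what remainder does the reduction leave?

lcm(LM(g_3), LM(g_4)) = xy^2.
S = (lcm/LT(g_3))·g_3 − (lcm/LT(g_4))·g_4 = -2xyz - 2xy + 16/3xz^4 - 20/3xz^3 - 12xz^2 - 4xz - 4x - y^2 + 8/3yz^3 - 10/3yz^2 - 6yz - 2y.
Reduce S modulo (g_1, g_2, g_3, g_4) in that order:
  leading term xyz: subtract (1/2y)·g_1 from -2xyz - 2xy + 16/3xz^4 - 20/3xz^3 - 12xz^2 - 4xz - 4x - y^2 + 8/3yz^3 - 10/3yz^2 - 6yz - 2y → -2xy + 16/3xz^4 - 20/3xz^3 - 12xz^2 - 4xz - 4x + 8/3yz^3 - 10/3yz^2 - 6yz
  leading term xy: subtract (-4)·g_3 from -2xy + 16/3xz^4 - 20/3xz^3 - 12xz^2 - 4xz - 4x + 8/3yz^3 - 10/3yz^2 - 6yz → 16/3xz^4 - 20/3xz^3 - 12xz^2 - 4xz + 8/3yz^3 - 10/3yz^2 - 6yz - 2y + 16/3z^3 - 20/3z^2 - 12z - 4
  leading term xz^4: subtract (-4/3z^3)·g_1 from 16/3xz^4 - 20/3xz^3 - 12xz^2 - 4xz + 8/3yz^3 - 10/3yz^2 - 6yz - 2y + 16/3z^3 - 20/3z^2 - 12z - 4 → -20/3xz^3 - 12xz^2 - 4xz - 10/3yz^2 - 6yz - 2y - 20/3z^2 - 12z - 4
  leading term xz^3: subtract (5/3z^2)·g_1 from -20/3xz^3 - 12xz^2 - 4xz - 10/3yz^2 - 6yz - 2y - 20/3z^2 - 12z - 4 → -12xz^2 - 4xz - 6yz - 2y - 12z - 4
  leading term xz^2: subtract (3z)·g_1 from -12xz^2 - 4xz - 6yz - 2y - 12z - 4 → -4xz - 2y - 4
  leading term xz: subtract (1)·g_1 from -4xz - 2y - 4 → 0
The remainder is 0, so this S-polynomial contributes no new basis element.

S(g_3, g_4) = -2xyz - 2xy + 16/3xz^4 - 20/3xz^3 - 12xz^2 - 4xz - 4x - y^2 + 8/3yz^3 - 10/3yz^2 - 6yz - 2y; remainder on division = 0.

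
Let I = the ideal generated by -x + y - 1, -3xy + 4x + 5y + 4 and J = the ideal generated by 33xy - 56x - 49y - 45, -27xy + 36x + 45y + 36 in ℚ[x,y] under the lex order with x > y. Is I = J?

Since reduced Gröbner bases are canonical representatives of ideals under a given ordering, it suffices to compute and compare them.
Buchberger on the first generating set:
f_1 = -x + y - 1, LT = x.
f_2 = -3xy + 4x + 5y + 4, LT = xy.

S(f_1,f_2): lcm = xy. S = 4/3x - y² + 8/3y + 4/3.
  leading term x: subtract (-4/3)·f_1 from 4/3x - y² + 8/3y + 4/3 → -y² + 4y
  leading term y²: no divisor's leading term divides it; move -y² to the remainder.
  leading term y: no divisor's leading term divides it; move 4y to the remainder.
  remainder -y² + 4y ≠ 0; add g_3 = -y² + 4y to the basis.

S(f_1,g_3): leading monomials are coprime, so the S-polynomial reduces to 0 (Buchberger's first criterion).
S(f_2,g_3): lcm = xy². S = 8/3xy - 5/3y² - 4/3y.
  leading term xy: subtract (-8/3y)·f_1 from 8/3xy - 5/3y² - 4/3y → y² - 4y
  leading term y²: subtract (-1)·g_3 from y² - 4y → 0
  remainder 0.

Every S-polynomial of the final basis reduces to 0, so we have a Gröbner basis.
Inter-reduce: drop elements whose leading term is divisible by another's, tail-reduce, and make monic.
Reduced Gröbner basis: {x - y + 1, y² - 4y}.

Buchberger on the second generating set:
h_1 = 33xy - 56x - 49y - 45, LT = xy.
h_2 = -27xy + 36x + 45y + 36, LT = xy.

S(h_1,h_2): lcm = xy. S = -4/11x + 2/11y - 1/33.
  leading term x: no divisor's leading term divides it; move -4/11x to the remainder.
  leading term y: no divisor's leading term divides it; move 2/11y to the remainder.
  leading term 1: no divisor's leading term divides it; move -1/33 to the remainder.
  remainder -4/11x + 2/11y - 1/33 ≠ 0; add k_3 = -4/11x + 2/11y - 1/33 to the basis.

S(h_1,k_3): lcm = xy. S = -56/33x + ½y² - 69/44y - 15/11.
  leading term x: subtract (14/3)·k_3 from -56/33x + ½y² - 69/44y - 15/11 → ½y² - 29/12y - 11/9
  leading term y²: no divisor's leading term divides it; move ½y² to the remainder.
  leading term y: no divisor's leading term divides it; move -29/12y to the remainder.
  leading term 1: no divisor's leading term divides it; move -11/9 to the remainder.
  remainder ½y² - 29/12y - 11/9 ≠ 0; add k_4 = ½y² - 29/12y - 11/9 to the basis.

S(h_2,k_3): lcm = xy. S = -4/3x + ½y² - 7/4y - 4/3.
  leading term x: subtract (11/3)·k_3 from -4/3x + ½y² - 7/4y - 4/3 → ½y² - 29/12y - 11/9
  leading term y²: subtract (1)·k_4 from ½y² - 29/12y - 11/9 → 0
  remainder 0.

S(h_1,k_4): lcm = xy². S = 69/22xy + 22/9x - 49/33y² - 15/11y.
  leading term xy: subtract (23/242)·h_1 from 69/22xy + 22/9x - 49/33y² - 15/11y → 8458/1089x - 49/33y² + 797/242y + 1035/242
  leading term x: subtract (-4229/198)·k_3 from 8458/1089x - 49/33y² + 797/242y + 1035/242 → -49/33y² + 1421/198y + 98/27
  leading term y²: subtract (-98/33)·k_4 from -49/33y² + 1421/198y + 98/27 → 0
  remainder 0.

S(h_2,k_4): lcm = xy². S = 7/2xy + 22/9x - 5/3y² - 4/3y.
  leading term xy: subtract (7/66)·h_1 from 7/2xy + 22/9x - 5/3y² - 4/3y → 830/99x - 5/3y² + 85/22y + 105/22
  leading term x: subtract (-415/18)·k_3 from 830/99x - 5/3y² + 85/22y + 105/22 → -5/3y² + 145/18y + 110/27
  leading term y²: subtract (-10/3)·k_4 from -5/3y² + 145/18y + 110/27 → 0
  remainder 0.

S(k_3,k_4): leading monomials are coprime, so the S-polynomial reduces to 0 (Buchberger's first criterion).
Every S-polynomial of the final basis reduces to 0, so we have a Gröbner basis.
Inter-reduce: drop elements whose leading term is divisible by another's, tail-reduce, and make monic.
Reduced Gröbner basis: {x - ½y + 1/12, y² - 29/6y - 22/9}.

Since the reduced bases disagree, the two ideals are not the same.
The same test decides containment: I ⊆ J iff every generator of I reduces to 0 modulo a Gröbner basis of J.

No, the ideals differ.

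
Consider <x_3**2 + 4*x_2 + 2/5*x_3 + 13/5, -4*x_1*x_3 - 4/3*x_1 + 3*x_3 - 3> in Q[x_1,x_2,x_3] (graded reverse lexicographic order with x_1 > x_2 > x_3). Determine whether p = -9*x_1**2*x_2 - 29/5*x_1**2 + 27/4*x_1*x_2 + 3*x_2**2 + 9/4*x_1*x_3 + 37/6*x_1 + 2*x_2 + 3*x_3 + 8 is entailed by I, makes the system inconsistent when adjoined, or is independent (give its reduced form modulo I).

First compute the reduced Gröbner basis of I by Buchberger's algorithm.
f_1 = x_3**2 + 4*x_2 + 2/5*x_3 + 13/5, LT = x_3**2.
f_2 = -4*x_1*x_3 - 4/3*x_1 + 3*x_3 - 3, LT = x_1*x_3.

S(f_1,f_2): lcm = x_1*x_3**2. S = 4*x_1*x_2 + 1/15*x_1*x_3 + 3/4*x_3**2 + 13/5*x_1 - 3/4*x_3.
  leading term x_1*x_2: no divisor's leading term divides it; move 4*x_1*x_2 to the remainder.
  leading term x_1*x_3: subtract (-1/60)·f_2 from 1/15*x_1*x_3 + 3/4*x_3**2 + 13/5*x_1 - 3/4*x_3 → 3/4*x_3**2 + 116/45*x_1 - 7/10*x_3 - 1/20
  leading term x_3**2: subtract (3/4)·f_1 from 3/4*x_3**2 + 116/45*x_1 - 7/10*x_3 - 1/20 → 116/45*x_1 - 3*x_2 - x_3 - 2
  leading term x_1: no divisor's leading term divides it; move 116/45*x_1 to the remainder.
  leading term x_2: no divisor's leading term divides it; move -3*x_2 to the remainder.
  leading term x_3: no divisor's leading term divides it; move -x_3 to the remainder.
  leading term 1: no divisor's leading term divides it; move -2 to the remainder.
  remainder 4*x_1*x_2 + 116/45*x_1 - 3*x_2 - x_3 - 2 ≠ 0; add h_3 = 4*x_1*x_2 + 116/45*x_1 - 3*x_2 - x_3 - 2 to the basis.

The other S-polynomials (S(f_1,h_3), S(f_2,h_3)) all reduce to 0 modulo the current basis, so we have a Gröbner basis.
Inter-reduce: drop elements whose leading term is divisible by another's, tail-reduce, and make monic.
Reduced Gröbner basis: {x_1*x_2 + 29/45*x_1 - 3/4*x_2 - 1/4*x_3 - 1/2, x_1*x_3 + 1/3*x_1 - 3/4*x_3 + 3/4, x_3**2 + 4*x_2 + 2/5*x_3 + 13/5}.
Label its elements g_1 = x_1*x_2 + 29/45*x_1 - 3/4*x_2 - 1/4*x_3 - 1/2, g_2 = x_1*x_3 + 1/3*x_1 - 3/4*x_3 + 3/4, g_3 = x_3**2 + 4*x_2 + 2/5*x_3 + 13/5.

Reduce p = -9*x_1**2*x_2 - 29/5*x_1**2 + 27/4*x_1*x_2 + 3*x_2**2 + 9/4*x_1*x_3 + 37/6*x_1 + 2*x_2 + 3*x_3 + 8 modulo G:
  leading term x_1**2*x_2: subtract (-9*x_1)·g_1 from -9*x_1**2*x_2 - 29/5*x_1**2 + 27/4*x_1*x_2 + 3*x_2**2 + 9/4*x_1*x_3 + 37/6*x_1 + 2*x_2 + 3*x_3 + 8 → 3*x_2**2 + 5/3*x_1 + 2*x_2 + 3*x_3 + 8
  leading term x_2**2: no divisor's leading term divides it; move 3*x_2**2 to the remainder.
  leading term x_1: no divisor's leading term divides it; move 5/3*x_1 to the remainder.
  leading term x_2: no divisor's leading term divides it; move 2*x_2 to the remainder.
  leading term x_3: no divisor's leading term divides it; move 3*x_3 to the remainder.
  leading term 1: no divisor's leading term divides it; move 8 to the remainder.
  normal form = 3*x_2**2 + 5/3*x_1 + 2*x_2 + 3*x_3 + 8.
The normal form is nonzero, so p ∉ I. Since p minus its normal form lies in I, I + (p) = I + (r) where r = 3*x_2**2 + 5/3*x_1 + 2*x_2 + 3*x_3 + 8; decide whether this ideal is the whole ring.
Run Buchberger on G together with r (pairs among the g_i already reduce to 0 since G is a Gröbner basis):
g_1 = x_1*x_2 + 29/45*x_1 - 3/4*x_2 - 1/4*x_3 - 1/2, LT = x_1*x_2.
g_2 = x_1*x_3 + 1/3*x_1 - 3/4*x_3 + 3/4, LT = x_1*x_3.
g_3 = x_3**2 + 4*x_2 + 2/5*x_3 + 13/5, LT = x_3**2.
r = 3*x_2**2 + 5/3*x_1 + 2*x_2 + 3*x_3 + 8, LT = x_2**2.

S(g_1,r): lcm = x_1*x_2**2. S = -5/9*x_1**2 - 1/45*x_1*x_2 - 3/4*x_2**2 - x_1*x_3 - 1/4*x_2*x_3 - 8/3*x_1 - 1/2*x_2.
  leading term x_1**2: no divisor's leading term divides it; move -5/9*x_1**2 to the remainder.
  leading term x_1*x_2: subtract (-1/45)·g_1 from -1/45*x_1*x_2 - 3/4*x_2**2 - x_1*x_3 - 1/4*x_2*x_3 - 8/3*x_1 - 1/2*x_2 → -3/4*x_2**2 - x_1*x_3 - 1/4*x_2*x_3 - 5371/2025*x_1 - 31/60*x_2 - 1/180*x_3 - 1/90
  leading term x_2**2: subtract (-1/4)·r from -3/4*x_2**2 - x_1*x_3 - 1/4*x_2*x_3 - 5371/2025*x_1 - 31/60*x_2 - 1/180*x_3 - 1/90 → -x_1*x_3 - 1/4*x_2*x_3 - 18109/8100*x_1 - 1/60*x_2 + 67/90*x_3 + 179/90
  leading term x_1*x_3: subtract (-1)·g_2 from -x_1*x_3 - 1/4*x_2*x_3 - 18109/8100*x_1 - 1/60*x_2 + 67/90*x_3 + 179/90 → -1/4*x_2*x_3 - 15409/8100*x_1 - 1/60*x_2 - 1/180*x_3 + 493/180
  leading term x_2*x_3: no divisor's leading term divides it; move -1/4*x_2*x_3 to the remainder.
  leading term x_1: no divisor's leading term divides it; move -15409/8100*x_1 to the remainder.
  leading term x_2: no divisor's leading term divides it; move -1/60*x_2 to the remainder.
  leading term x_3: no divisor's leading term divides it; move -1/180*x_3 to the remainder.
  leading term 1: no divisor's leading term divides it; move 493/180 to the remainder.
  remainder -5/9*x_1**2 - 1/4*x_2*x_3 - 15409/8100*x_1 - 1/60*x_2 - 1/180*x_3 + 493/180 ≠ 0; add m_5 = -5/9*x_1**2 - 1/4*x_2*x_3 - 15409/8100*x_1 - 1/60*x_2 - 1/180*x_3 + 493/180 to the basis.

The other S-polynomials (S(g_1,g_2), S(g_1,g_3), S(g_2,g_3), S(g_2,r), S(g_3,r), S(g_1,m_5), S(g_2,m_5), S(g_3,m_5), S(r,m_5)) all reduce to 0 modulo the current basis, so we have a Gröbner basis.
Inter-reduce: drop elements whose leading term is divisible by another's, tail-reduce, and make monic.
Reduced Gröbner basis: {x_1**2 + 9/20*x_2*x_3 + 15409/4500*x_1 + 3/100*x_2 + 1/100*x_3 - 493/100, x_1*x_2 + 29/45*x_1 - 3/4*x_2 - 1/4*x_3 - 1/2, x_2**2 + 5/9*x_1 + 2/3*x_2 + x_3 + 8/3, x_1*x_3 + 1/3*x_1 - 3/4*x_3 + 3/4, x_3**2 + 4*x_2 + 2/5*x_3 + 13/5}.
The reduced Gröbner basis of I + (p) is {x_1**2 + 9/20*x_2*x_3 + 15409/4500*x_1 + 3/100*x_2 + 1/100*x_3 - 493/100, x_1*x_2 + 29/45*x_1 - 3/4*x_2 - 1/4*x_3 - 1/2, x_2**2 + 5/9*x_1 + 2/3*x_2 + x_3 + 8/3, x_1*x_3 + 1/3*x_1 - 3/4*x_3 + 3/4, x_3**2 + 4*x_2 + 2/5*x_3 + 13/5} ≠ {1}, a proper ideal, so the enlarged system stays consistent: p is independent of I, with normal form 3*x_2**2 + 5/3*x_1 + 2*x_2 + 3*x_3 + 8.

-9*x_1**2*x_2 - 29/5*x_1**2 + 27/4*x_1*x_2 + 3*x_2**2 + 9/4*x_1*x_3 + 37/6*x_1 + 2*x_2 + 3*x_3 + 8 is independent of I; its normal form modulo I is 3*x_2**2 + 5/3*x_1 + 2*x_2 + 3*x_3 + 8.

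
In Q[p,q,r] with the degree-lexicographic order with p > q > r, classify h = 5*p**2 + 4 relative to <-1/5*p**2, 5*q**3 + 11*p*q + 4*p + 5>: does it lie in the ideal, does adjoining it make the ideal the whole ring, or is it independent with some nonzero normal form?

Adjoining 5*p**2 + 4 makes the ideal the whole ring: the system is inconsistent.

First compute the reduced Gröbner basis of I by Buchberger's algorithm.
f_1 = -1/5*p**2, LT = p**2.
f_2 = 5*q**3 + 11*p*q + 4*p + 5, LT = q**3.

The S-polynomials (S(f_1,f_2)) all reduce to 0 modulo the current basis, so we have a Gröbner basis.
Inter-reduce: drop elements whose leading term is divisible by another's, tail-reduce, and make monic.
Reduced Gröbner basis: {q**3 + 11/5*p*q + 4/5*p + 1, p**2}.
Label its elements g_1 = q**3 + 11/5*p*q + 4/5*p + 1, g_2 = p**2.

Reduce h = 5*p**2 + 4 modulo G:
  leading term p**2: subtract (5)·g_2 from 5*p**2 + 4 → 4
  leading term 1: no divisor's leading term divides it; move 4 to the remainder.
  normal form = 4.
The normal form is nonzero, so h ∉ I. Since h minus its normal form lies in I, I + (h) = I + (n) where n = 4; decide whether this ideal is the whole ring.
Here n = 4 is a nonzero constant, hence a unit: 1 ∈ I + (h), the Gröbner basis of I + (h) is {1}, and the enlarged system has no common solution — adjoining h is inconsistent.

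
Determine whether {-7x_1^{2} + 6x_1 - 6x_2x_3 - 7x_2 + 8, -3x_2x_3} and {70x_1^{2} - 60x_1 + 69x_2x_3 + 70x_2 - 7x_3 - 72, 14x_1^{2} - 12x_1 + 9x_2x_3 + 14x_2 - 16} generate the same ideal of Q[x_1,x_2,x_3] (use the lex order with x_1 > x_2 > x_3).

No, the ideals differ.

For a fixed monomial order, each ideal has a unique reduced Gröbner basis; comparing bases decides equality.
Buchberger on the first generating set:
f_1 = -7x_1^{2} + 6x_1 - 6x_2x_3 - 7x_2 + 8, LT = x_1^{2}.
f_2 = -3x_2x_3, LT = x_2x_3.

The S-polynomials (S(f_1,f_2)) all reduce to 0 modulo the current basis, so we have a Gröbner basis.
Inter-reduce: drop elements whose leading term is divisible by another's, tail-reduce, and make monic.
Reduced Gröbner basis: {x_1^{2} - \tfrac{6}{7}x_1 + x_2 - \tfrac{8}{7}, x_2x_3}.

Buchberger on the second generating set:
h_1 = 70x_1^{2} - 60x_1 + 69x_2x_3 + 70x_2 - 7x_3 - 72, LT = x_1^{2}.
h_2 = 14x_1^{2} - 12x_1 + 9x_2x_3 + 14x_2 - 16, LT = x_1^{2}.

S(h_1,h_2): lcm = x_1^{2}. S = \tfrac{12}{35}x_2x_3 - \tfrac{1}{10}x_3 + \tfrac{4}{35}.
  leading term x_2x_3: no divisor's leading term divides it; move \tfrac{12}{35}x_2x_3 to the remainder.
  leading term x_3: no divisor's leading term divides it; move -\tfrac{1}{10}x_3 to the remainder.
  leading term 1: no divisor's leading term divides it; move \tfrac{4}{35} to the remainder.
  remainder \tfrac{12}{35}x_2x_3 - \tfrac{1}{10}x_3 + \tfrac{4}{35} ≠ 0; add k_3 = \tfrac{12}{35}x_2x_3 - \tfrac{1}{10}x_3 + \tfrac{4}{35} to the basis.

The other S-polynomials (S(h_1,k_3), S(h_2,k_3)) all reduce to 0 modulo the current basis, so we have a Gröbner basis.
Inter-reduce: drop elements whose leading term is divisible by another's, tail-reduce, and make monic.
Reduced Gröbner basis: {x_1^{2} - \tfrac{6}{7}x_1 + x_2 + \tfrac{3}{16}x_3 - \tfrac{19}{14}, x_2x_3 - \tfrac{7}{24}x_3 + \tfrac{1}{3}}.

Since the reduced bases disagree, the two ideals are not the same.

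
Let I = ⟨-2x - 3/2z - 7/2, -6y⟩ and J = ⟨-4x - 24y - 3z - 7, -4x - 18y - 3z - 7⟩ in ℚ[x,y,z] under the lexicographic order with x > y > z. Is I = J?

Yes, the ideals are equal.

Equality of ideals is decidable: compute both reduced Gröbner bases (unique for the ordering) and check whether they agree.
Buchberger on the first generating set:
f_1 = -2x - 3/2z - 7/2, LT = x.
f_2 = -6y, LT = y.

S(f_1,f_2): leading monomials are coprime, so the S-polynomial reduces to 0 (Buchberger's first criterion).
Every S-polynomial of the final basis reduces to 0, so we have a Gröbner basis.
Inter-reduce: drop elements whose leading term is divisible by another's, tail-reduce, and make monic.
Reduced Gröbner basis: {x + ¾z + 7/4, y}.

Buchberger on the second generating set:
h_1 = -4x - 24y - 3z - 7, LT = x.
h_2 = -4x - 18y - 3z - 7, LT = x.

S(h_1,h_2): lcm = x. S = 3/2y.
  leading term y: no divisor's leading term divides it; move 3/2y to the remainder.
  remainder 3/2y ≠ 0; add k_3 = 3/2y to the basis.

S(h_1,k_3): leading monomials are coprime, so the S-polynomial reduces to 0 (Buchberger's first criterion).
S(h_2,k_3): leading monomials are coprime, so the S-polynomial reduces to 0 (Buchberger's first criterion).
Every S-polynomial of the final basis reduces to 0, so we have a Gröbner basis.
Inter-reduce: drop elements whose leading term is divisible by another's, tail-reduce, and make monic.
Reduced Gröbner basis: {x + ¾z + 7/4, y}.

Same reduced basis, so the two generating sets span the same ideal.
The same test decides containment: I ⊆ J iff every generator of I reduces to 0 modulo a Gröbner basis of J.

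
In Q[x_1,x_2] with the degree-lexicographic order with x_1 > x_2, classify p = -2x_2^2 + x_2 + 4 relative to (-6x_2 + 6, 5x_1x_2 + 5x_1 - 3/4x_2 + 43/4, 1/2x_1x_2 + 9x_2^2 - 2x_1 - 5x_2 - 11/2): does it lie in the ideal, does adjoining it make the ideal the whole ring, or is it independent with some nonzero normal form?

Adjoining -2x_2^2 + x_2 + 4 makes the ideal the whole ring: the system is inconsistent.

First compute the reduced Gröbner basis of I by Buchberger's algorithm.
f_1 = -6x_2 + 6, LT = x_2.
f_2 = 5x_1x_2 + 5x_1 - 3/4x_2 + 43/4, LT = x_1x_2.
f_3 = 1/2x_1x_2 + 9x_2^2 - 2x_1 - 5x_2 - 11/2, LT = x_1x_2.

S(f_1,f_2): lcm = x_1x_2. S = -2x_1 + 3/20x_2 - 43/20.
  reduce S modulo (f_1, f_2, f_3):
  remainder -2x_1 - 2 ≠ 0; add h_4 = -2x_1 - 2 to the basis.

The other S-polynomials (S(f_1,f_3), S(f_2,f_3), S(f_1,h_4), S(f_2,h_4), S(f_3,h_4)) all reduce to 0 modulo the current basis, so we have a Gröbner basis.
Inter-reduce: drop elements whose leading term is divisible by another's, tail-reduce, and make monic.
Reduced Gröbner basis: {x_1 + 1, x_2 - 1}.
Label its elements g_1 = x_1 + 1, g_2 = x_2 - 1.

Reduce p = -2x_2^2 + x_2 + 4 modulo G:
  leading term x_2^2: subtract (-2x_2)·g_2 from -2x_2^2 + x_2 + 4 → -x_2 + 4
  leading term x_2: subtract (-1)·g_2 from -x_2 + 4 → 3
  leading term 1: no divisor's leading term divides it; move 3 to the remainder.
  normal form = 3.
The normal form is nonzero, so p ∉ I. Since p minus its normal form lies in I, I + (p) = I + (r) where r = 3; decide whether this ideal is the whole ring.
Here r = 3 is a nonzero constant, hence a unit: 1 ∈ I + (p), the Gröbner basis of I + (p) is {1}, and the enlarged system has no common solution — adjoining p is inconsistent.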